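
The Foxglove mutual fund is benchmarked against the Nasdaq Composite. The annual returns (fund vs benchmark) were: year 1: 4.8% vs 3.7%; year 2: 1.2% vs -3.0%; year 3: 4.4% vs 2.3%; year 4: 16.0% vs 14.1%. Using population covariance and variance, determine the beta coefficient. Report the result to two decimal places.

0.89

r̄p = 6.6000%,  r̄m = 4.2750%
Cov = Σ(rp − r̄p)(rm − r̄m) / 4 = 34.2550
Var(rm) = Σ(rm − r̄m)² / 4 = 38.4219
β = Cov / Var = 34.2550 / 38.4219 = 0.8915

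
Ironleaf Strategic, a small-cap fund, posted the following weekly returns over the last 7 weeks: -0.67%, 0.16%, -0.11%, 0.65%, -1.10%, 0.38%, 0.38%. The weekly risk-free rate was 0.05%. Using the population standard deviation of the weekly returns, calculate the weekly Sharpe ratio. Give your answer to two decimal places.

μ = (-0.67 + 0.16 − 0.11 + 0.65 − 1.1 + 0.38 + 0.38) / 7 = -0.310 / 7 = -0.0443%
Σ(r − μ)² = (-0.67 − (-0.0443))² + (0.16 − (-0.0443))² + … = 2.3942
population σ = √(2.3942 / 7) = √0.3420 = 0.5848%
Sharpe = (μ − rf) / σ = (-0.0443 − 0.05) / 0.5848 = -0.0943 / 0.5848 = -0.1613

-0.16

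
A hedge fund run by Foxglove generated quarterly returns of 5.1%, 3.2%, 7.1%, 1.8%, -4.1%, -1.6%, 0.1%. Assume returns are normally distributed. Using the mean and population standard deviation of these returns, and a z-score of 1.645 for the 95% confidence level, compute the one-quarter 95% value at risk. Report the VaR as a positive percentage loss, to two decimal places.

4.24

r̄ = (5.1 + 3.2 + 7.1 + 1.8 − 4.1 − 1.6 + 0.1) / 7 = 1.6571%
Population σ = √[Σ(r − r̄)² / 7] = √[90.0571 / 7] = √12.8653 = 3.5868%
VaR = −(r̄ − z·σ) = −(1.6571 − 1.645 × 3.5868) = −(-4.2432) = 4.2432%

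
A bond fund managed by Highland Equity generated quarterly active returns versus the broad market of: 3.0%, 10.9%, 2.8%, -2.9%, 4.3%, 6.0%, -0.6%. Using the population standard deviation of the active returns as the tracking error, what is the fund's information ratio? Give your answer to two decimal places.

Mean return r̄ = 23.50 / 7 = 3.3571%
Σ(r − r̄)² = 120.0171; population σ = √(120.0171/7) = 4.1407%
IR = r̄ / tracking error = 3.3571 / 4.1407 = 0.8108

0.81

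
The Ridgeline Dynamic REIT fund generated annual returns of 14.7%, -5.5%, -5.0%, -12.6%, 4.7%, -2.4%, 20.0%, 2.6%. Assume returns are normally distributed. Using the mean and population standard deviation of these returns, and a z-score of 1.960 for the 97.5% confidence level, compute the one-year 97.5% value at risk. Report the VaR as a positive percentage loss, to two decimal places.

μ = (14.7 − 5.5 − 5 − 12.6 + 4.7 − 2.4 + 20 + 2.6) / 8 = 2.0625%
Population std dev = √[830.6788 / 8] = 10.1899%
VaR = −(μ − z·σ) = −(2.0625 − 1.960 × 10.1899) = −(-17.9097) = 17.9097%

17.91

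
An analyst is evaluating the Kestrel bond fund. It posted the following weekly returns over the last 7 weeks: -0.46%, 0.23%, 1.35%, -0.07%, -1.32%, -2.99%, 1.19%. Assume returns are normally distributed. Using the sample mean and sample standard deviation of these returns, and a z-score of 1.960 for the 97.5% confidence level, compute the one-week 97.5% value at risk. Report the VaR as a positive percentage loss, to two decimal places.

3.24

r̄ = (-0.46 + 0.23 + 1.35 − 0.07 − 1.32 − 2.99 + 1.19) / 7 = -0.2957%
Sample σ = √[Σ(r − r̄)² / 6] = √[13.5784 / 6] = √2.2631 = 1.5044%
VaR = −(r̄ − z·σ) = −(-0.2957 − 1.960 × 1.5044) = −(-3.2443) = 3.2443%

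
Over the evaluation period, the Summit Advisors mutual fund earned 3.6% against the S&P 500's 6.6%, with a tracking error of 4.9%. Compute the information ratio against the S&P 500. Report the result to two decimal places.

IR = (Rp − Rb) / TE = (3.6% − 6.6%) / 4.9% = -3.00% / 4.9% = -0.6122

-0.61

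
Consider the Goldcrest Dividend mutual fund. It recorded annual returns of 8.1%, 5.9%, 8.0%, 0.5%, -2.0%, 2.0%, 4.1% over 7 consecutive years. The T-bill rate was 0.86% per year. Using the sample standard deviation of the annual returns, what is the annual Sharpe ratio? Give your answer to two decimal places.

Mean return r̄ = 26.60 / 7 = 3.8000%
Sample σ = √[Σ(r − r̄)² / 6] = √[88.4000 / 6] = √14.7333 = 3.8384%
Sharpe = (r̄ − rf) / σ = (3.8000 − 0.86) / 3.8384 = 2.9400 / 3.8384 = 0.7659

0.77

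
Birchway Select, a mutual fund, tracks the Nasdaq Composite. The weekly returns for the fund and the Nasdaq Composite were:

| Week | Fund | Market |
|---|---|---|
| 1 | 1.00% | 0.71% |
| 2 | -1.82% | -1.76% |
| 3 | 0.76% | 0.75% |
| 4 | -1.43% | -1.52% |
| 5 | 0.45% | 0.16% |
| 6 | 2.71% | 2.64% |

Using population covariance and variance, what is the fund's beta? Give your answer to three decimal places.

1.023

r̄p = 0.2783%,  r̄m = 0.1633%
Cov = Σ(rp − r̄p)(rm − r̄m) / 6 = 2.2684
Var(rm) = Σ(rm − r̄m)² / 6 = 2.2183
β = Cov / Var = 2.2684 / 2.2183 = 1.0226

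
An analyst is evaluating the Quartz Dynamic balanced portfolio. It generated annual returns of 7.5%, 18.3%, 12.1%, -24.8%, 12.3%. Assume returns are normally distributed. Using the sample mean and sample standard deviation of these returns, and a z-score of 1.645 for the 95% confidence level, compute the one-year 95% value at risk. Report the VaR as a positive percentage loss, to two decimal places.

r̄ = (7.5 + 18.3 + 12.1 − 24.8 + 12.3) / 5 = 5.0800%
Σ(r − r̄)² = 1174.8480; sample σ = √(1174.8480/4) = 17.1380%
VaR = −(r̄ − z·σ) = −(5.0800 − 1.645 × 17.1380) = −(-23.1120) = 23.1120%

23.11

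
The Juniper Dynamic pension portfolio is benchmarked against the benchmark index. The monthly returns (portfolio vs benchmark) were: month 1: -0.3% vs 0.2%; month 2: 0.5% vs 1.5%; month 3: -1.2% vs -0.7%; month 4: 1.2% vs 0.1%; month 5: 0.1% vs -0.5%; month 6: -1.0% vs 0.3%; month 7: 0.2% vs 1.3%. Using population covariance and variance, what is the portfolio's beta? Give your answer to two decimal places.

r̄p = -0.0714%,  r̄m = 0.3143%
Cov = Σ(rp − r̄p)(rm − r̄m) / 7 = 0.2453
Var(rm) = Σ(rm − r̄m)² / 7 = 0.5898
β = Cov / Var = 0.2453 / 0.5898 = 0.4159

0.42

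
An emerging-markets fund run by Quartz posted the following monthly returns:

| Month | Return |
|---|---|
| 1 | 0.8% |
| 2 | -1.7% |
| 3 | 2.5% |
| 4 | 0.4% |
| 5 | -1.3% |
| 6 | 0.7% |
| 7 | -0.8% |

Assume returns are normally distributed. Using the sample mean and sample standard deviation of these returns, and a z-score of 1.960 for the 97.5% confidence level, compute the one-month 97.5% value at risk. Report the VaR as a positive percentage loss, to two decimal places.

Mean return μ = 0.60 / 7 = 0.0857%
Sample std dev = √[12.7086 / 6] = 1.4554%
VaR = −(μ − z·σ) = −(0.0857 − 1.960 × 1.4554) = −(-2.7669) = 2.7669%

2.77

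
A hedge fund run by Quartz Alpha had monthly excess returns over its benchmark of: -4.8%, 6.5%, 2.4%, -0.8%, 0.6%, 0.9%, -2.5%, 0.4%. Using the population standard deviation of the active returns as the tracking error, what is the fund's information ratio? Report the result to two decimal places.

Mean return r̄ = 2.70 / 8 = 0.3375%
Σ(r − r̄)² = 78.3588; population σ = √(78.3588/8) = 3.1297%
IR = r̄ / tracking error = 0.3375 / 3.1297 = 0.1078

0.11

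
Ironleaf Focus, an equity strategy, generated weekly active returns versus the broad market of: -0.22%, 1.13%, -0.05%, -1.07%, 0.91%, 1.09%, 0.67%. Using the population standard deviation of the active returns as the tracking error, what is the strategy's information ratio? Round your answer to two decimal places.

r̄ = (-0.22 + 1.13 − 0.05 − 1.07 + 0.91 + 1.09 + 0.67) / 7 = 0.3514%
Σ(r − r̄)² = (-0.22 − 0.3514)² + (1.13 − 0.3514)² + (-0.05 − 0.3514)² + … = 4.0733
σ = √[4.0733 / 7] = 0.7628%
IR = r̄ / tracking error = 0.3514 / 0.7628 = 0.4607

0.46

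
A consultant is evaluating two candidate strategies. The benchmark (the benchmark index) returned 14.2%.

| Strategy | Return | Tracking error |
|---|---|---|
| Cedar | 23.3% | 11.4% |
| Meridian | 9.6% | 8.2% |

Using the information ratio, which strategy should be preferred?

Cedar

Cedar: IR = (23.3% − 14.2%) / 11.4% = 0.798
Meridian: IR = (9.6% − 14.2%) / 8.2% = -0.561
Highest: Cedar (0.798).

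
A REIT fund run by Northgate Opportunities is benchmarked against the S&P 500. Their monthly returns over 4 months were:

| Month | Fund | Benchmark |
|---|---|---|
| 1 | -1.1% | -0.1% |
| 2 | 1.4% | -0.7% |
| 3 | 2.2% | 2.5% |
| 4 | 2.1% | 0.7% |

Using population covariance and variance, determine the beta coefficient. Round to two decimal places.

0.58

r̄p = 1.1500%,  r̄m = 0.6000%
Cov = Σ(rp − r̄p)(rm − r̄m) / 4 = 0.8350
Var(rm) = Σ(rm − r̄m)² / 4 = 1.4500
β = Cov / Var = 0.8350 / 1.4500 = 0.5759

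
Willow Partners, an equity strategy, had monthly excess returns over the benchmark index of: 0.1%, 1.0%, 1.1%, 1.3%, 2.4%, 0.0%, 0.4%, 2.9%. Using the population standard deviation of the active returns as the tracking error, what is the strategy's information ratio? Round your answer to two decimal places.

1.18

r̄ = (0.1 + 1 + 1.1 + 1.3 + 2.4 + 0 + 0.4 + 2.9) / 8 = 1.1500%
Σ(r − r̄)² = (0.1 − 1.1500)² + (1 − 1.1500)² + (1.1 − 1.1500)² + … = 7.6600
σ = √[7.6600 / 8] = 0.9785%
IR = r̄ / tracking error = 1.1500 / 0.9785 = 1.1753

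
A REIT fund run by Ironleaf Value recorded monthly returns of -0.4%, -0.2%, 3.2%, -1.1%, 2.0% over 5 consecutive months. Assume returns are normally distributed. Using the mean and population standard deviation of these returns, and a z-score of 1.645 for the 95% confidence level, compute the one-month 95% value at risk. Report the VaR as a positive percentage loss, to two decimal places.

1.97

Mean return r̄ = 3.50 / 5 = 0.7000%
Population std dev = √[13.2000 / 5] = 1.6248%
VaR = −(r̄ − z·σ) = −(0.7000 − 1.645 × 1.6248) = −(-1.9728) = 1.9728%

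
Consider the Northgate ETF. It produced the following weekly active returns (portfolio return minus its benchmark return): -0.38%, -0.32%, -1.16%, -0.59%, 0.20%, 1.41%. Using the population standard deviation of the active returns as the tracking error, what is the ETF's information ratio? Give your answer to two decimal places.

-0.17

r̄ = (-0.38 − 0.32 − 1.16 − 0.59 + 0.2 + 1.41) / 6 = -0.840 / 6 = -0.1400%
Σ(r − r̄)² = 3.8510; population σ = √(3.8510/6) = 0.8011%
IR = r̄ / tracking error = -0.1400 / 0.8011 = -0.1748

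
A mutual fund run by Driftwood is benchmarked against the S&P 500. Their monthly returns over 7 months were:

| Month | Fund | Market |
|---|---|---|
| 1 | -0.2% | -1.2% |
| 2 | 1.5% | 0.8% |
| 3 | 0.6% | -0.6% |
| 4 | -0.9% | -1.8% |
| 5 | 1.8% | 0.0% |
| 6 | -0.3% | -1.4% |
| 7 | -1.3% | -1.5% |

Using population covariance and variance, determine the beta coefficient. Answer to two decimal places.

1.15

r̄p = 0.1714%,  r̄m = -0.8143%
Cov = Σ(rp − r̄p)(rm − r̄m) / 7 = 0.8639
Var(rm) = Σ(rm − r̄m)² / 7 = 0.7498
β = Cov / Var = 0.8639 / 0.7498 = 1.1522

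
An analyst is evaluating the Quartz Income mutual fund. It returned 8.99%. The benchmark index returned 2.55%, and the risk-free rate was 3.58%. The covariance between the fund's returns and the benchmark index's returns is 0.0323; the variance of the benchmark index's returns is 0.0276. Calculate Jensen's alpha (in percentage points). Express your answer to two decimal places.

β = Cov / Var = 0.0323 / 0.0276 = 1.1703
E[R] = Rf + β(Rm − Rf) = 3.58% + 1.1703 × (2.55% − 3.58%) = 2.3746%
α = Rp − E[R] = 8.99% − 2.3746% = 6.6154

6.62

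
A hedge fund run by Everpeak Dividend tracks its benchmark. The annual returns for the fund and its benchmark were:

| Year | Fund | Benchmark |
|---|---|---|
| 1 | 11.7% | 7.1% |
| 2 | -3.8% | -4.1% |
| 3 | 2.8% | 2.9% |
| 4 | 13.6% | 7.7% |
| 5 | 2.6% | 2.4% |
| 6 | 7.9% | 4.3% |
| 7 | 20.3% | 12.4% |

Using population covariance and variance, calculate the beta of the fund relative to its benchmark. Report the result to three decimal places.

r̄p = 7.8714%,  r̄m = 4.6714%
Cov = Σ(rp − r̄p)(rm − r̄m) / 7 = 35.1463
Var(rm) = Σ(rm − r̄m)² / 7 = 22.8820
β = Cov / Var = 35.1463 / 22.8820 = 1.5360

1.536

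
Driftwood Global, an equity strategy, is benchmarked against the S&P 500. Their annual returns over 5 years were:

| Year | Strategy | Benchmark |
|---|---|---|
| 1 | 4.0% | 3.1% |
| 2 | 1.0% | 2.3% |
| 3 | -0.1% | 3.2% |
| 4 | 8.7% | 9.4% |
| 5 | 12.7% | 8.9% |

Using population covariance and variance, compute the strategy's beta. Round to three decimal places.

r̄p = 5.2600%,  r̄m = 5.3800%
Cov = Σ(rp − r̄p)(rm − r̄m) / 5 = 13.5392
Var(rm) = Σ(rm − r̄m)² / 5 = 9.5976
β = Cov / Var = 13.5392 / 9.5976 = 1.4107

1.411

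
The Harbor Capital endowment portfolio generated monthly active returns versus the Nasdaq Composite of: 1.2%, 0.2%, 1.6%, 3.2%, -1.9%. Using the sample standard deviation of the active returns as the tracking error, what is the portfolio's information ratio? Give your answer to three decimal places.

μ = (1.2 + 0.2 + 1.6 + 3.2 − 1.9) / 5 = 0.8600%
Σ(r − μ)² = 14.1920; sample σ = √(14.1920/4) = 1.8836%
IR = μ / tracking error = 0.8600 / 1.8836 = 0.4566

0.457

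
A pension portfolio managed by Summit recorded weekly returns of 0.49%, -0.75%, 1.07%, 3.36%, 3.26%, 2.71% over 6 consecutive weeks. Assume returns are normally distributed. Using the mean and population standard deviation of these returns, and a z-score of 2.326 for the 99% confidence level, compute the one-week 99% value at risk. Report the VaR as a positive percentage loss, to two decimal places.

1.87

r̄ = (0.49 − 0.75 + 1.07 + 3.36 + 3.26 + 2.71) / 6 = 1.6900%
Σ(r − r̄)² = 14.0722; population σ = √(14.0722/6) = 1.5315%
VaR = −(r̄ − z·σ) = −(1.6900 − 2.326 × 1.5315) = −(-1.8723) = 1.8723%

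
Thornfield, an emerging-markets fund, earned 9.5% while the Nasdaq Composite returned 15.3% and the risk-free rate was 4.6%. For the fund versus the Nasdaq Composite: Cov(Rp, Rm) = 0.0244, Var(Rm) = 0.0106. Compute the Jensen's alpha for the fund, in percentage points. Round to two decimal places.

β = Cov / Var = 0.0244 / 0.0106 = 2.3019
E[R] = Rf + β(Rm − Rf) = 4.6% + 2.3019 × (15.3% − 4.6%) = 29.2303%
α = Rp − E[R] = 9.5% − 29.2303% = -19.7303

-19.73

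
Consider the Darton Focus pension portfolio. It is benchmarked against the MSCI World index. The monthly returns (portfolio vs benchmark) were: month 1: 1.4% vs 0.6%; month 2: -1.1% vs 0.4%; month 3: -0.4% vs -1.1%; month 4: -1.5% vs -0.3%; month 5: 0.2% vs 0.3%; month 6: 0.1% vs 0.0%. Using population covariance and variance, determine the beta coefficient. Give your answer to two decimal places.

r̄p = -0.2167%,  r̄m = -0.0167%
Cov = Σ(rp − r̄p)(rm − r̄m) / 6 = 0.2214
Var(rm) = Σ(rm − r̄m)² / 6 = 0.3181
β = Cov / Var = 0.2214 / 0.3181 = 0.6960

0.70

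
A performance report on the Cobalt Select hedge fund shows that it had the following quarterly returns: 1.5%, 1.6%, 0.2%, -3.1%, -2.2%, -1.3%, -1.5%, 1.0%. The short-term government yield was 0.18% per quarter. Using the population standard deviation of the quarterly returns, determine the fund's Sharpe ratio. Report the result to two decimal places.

μ = (1.5 + 1.6 + 0.2 − 3.1 − 2.2 − 1.3 − 1.5 + 1) / 8 = -3.80 / 8 = -0.4750%
Σ(r − μ)² = (1.5 − (-0.4750))² + (1.6 − (-0.4750))² + … = 22.4350
σ = √[22.4350 / 8] = 1.6746%
Sharpe = (μ − rf) / σ = (-0.4750 − 0.18) / 1.6746 = -0.6550 / 1.6746 = -0.3911

-0.39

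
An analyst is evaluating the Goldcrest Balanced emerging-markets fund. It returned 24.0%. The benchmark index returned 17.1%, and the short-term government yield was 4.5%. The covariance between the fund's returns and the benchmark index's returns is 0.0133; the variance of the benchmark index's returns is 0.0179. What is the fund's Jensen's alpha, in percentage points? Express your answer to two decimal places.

10.14

β = Cov / Var = 0.0133 / 0.0179 = 0.7430
E[R] = Rf + β(Rm − Rf) = 4.5% + 0.7430 × (17.1% − 4.5%) = 13.8618%
α = Rp − E[R] = 24.0% − 13.8618% = 10.1382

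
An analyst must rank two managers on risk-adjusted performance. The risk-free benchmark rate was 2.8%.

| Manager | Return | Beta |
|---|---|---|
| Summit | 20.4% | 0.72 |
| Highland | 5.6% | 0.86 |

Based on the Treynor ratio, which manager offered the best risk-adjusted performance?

Summit

Summit: Treynor = (20.4% − 2.8%) / 0.72 = 24.444
Highland: Treynor = (5.6% − 2.8%) / 0.86 = 3.256
Highest: Summit (24.444).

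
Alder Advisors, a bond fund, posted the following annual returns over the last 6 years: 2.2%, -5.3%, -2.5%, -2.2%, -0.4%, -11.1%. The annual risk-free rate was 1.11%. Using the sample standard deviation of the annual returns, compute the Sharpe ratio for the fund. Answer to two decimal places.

-0.94

μ = (2.2 − 5.3 − 2.5 − 2.2 − 0.4 − 11.1) / 6 = -3.2167%
Σ(r − μ)² = (2.2 − (-3.2167))² + (-5.3 − (-3.2167))² + (-2.5 − (-3.2167))² + … = 105.3083
sample σ = √(105.3083 / 5) = √21.0617 = 4.5893%
Sharpe = (μ − rf) / σ = (-3.2167 − 1.11) / 4.5893 = -4.3267 / 4.5893 = -0.9428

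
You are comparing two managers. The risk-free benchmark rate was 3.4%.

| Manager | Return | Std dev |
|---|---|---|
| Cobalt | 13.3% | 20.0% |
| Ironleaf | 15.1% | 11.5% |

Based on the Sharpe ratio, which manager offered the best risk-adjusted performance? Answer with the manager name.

Ironleaf

Cobalt: Sharpe ratio = (13.3% − 3.4%) / 20.0% = 0.495
Ironleaf: Sharpe ratio = (15.1% − 3.4%) / 11.5% = 1.017
Highest: Ironleaf (1.017).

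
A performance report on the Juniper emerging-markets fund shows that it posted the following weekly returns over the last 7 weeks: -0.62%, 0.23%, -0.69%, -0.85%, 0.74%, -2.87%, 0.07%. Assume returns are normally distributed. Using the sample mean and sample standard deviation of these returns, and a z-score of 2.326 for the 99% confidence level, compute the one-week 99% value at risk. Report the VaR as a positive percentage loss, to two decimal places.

3.28

Mean return r̄ = -3.990 / 7 = -0.5700%
Σ(r − r̄)² = (-0.62 − (-0.5700))² + (0.23 − (-0.5700))² + (-0.69 − (-0.5700))² + … = 8.1510
σ = √[8.1510 / 6] = 1.1655%
VaR = −(r̄ − z·σ) = −(-0.5700 − 2.326 × 1.1655) = −(-3.2810) = 3.2810%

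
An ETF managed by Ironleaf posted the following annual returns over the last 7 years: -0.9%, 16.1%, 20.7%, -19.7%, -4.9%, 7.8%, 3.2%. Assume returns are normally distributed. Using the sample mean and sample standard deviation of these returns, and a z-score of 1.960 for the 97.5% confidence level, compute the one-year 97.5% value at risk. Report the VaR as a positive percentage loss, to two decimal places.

23.36

r̄ = (-0.9 + 16.1 + 20.7 − 19.7 − 4.9 + 7.8 + 3.2) / 7 = 22.30 / 7 = 3.1857%
Sample std dev = √[1100.6486 / 6] = 13.5441%
VaR = −(r̄ − z·σ) = −(3.1857 − 1.960 × 13.5441) = −(-23.3607) = 23.3607%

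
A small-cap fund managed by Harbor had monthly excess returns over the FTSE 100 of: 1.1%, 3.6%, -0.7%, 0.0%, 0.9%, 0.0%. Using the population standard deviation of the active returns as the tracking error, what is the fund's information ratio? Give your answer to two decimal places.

r̄ = (1.1 + 3.6 − 0.7 + 0 + 0.9 + 0) / 6 = 4.90 / 6 = 0.8167%
Σ(r − r̄)² = 11.4683; population σ = √(11.4683/6) = 1.3825%
IR = r̄ / tracking error = 0.8167 / 1.3825 = 0.5907

0.59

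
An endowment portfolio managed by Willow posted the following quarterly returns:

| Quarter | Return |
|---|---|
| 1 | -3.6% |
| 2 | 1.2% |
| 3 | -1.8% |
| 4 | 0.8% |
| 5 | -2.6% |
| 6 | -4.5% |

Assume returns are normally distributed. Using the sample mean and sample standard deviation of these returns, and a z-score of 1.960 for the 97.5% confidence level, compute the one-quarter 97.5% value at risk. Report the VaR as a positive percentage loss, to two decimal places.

μ = (-3.6 + 1.2 − 1.8 + 0.8 − 2.6 − 4.5) / 6 = -10.50 / 6 = -1.7500%
Σ(r − μ)² = 26.9150; sample σ = √(26.9150/5) = 2.3201%
VaR = −(μ − z·σ) = −(-1.7500 − 1.960 × 2.3201) = −(-6.2974) = 6.2974%

6.30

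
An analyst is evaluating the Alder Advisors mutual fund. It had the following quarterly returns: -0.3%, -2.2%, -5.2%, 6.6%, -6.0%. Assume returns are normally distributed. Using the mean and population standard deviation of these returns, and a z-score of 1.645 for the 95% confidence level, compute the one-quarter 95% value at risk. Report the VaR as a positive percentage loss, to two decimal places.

8.83

Mean return μ = -7.10 / 5 = -1.4200%
Σ(r − μ)² = 101.4480; population σ = √(101.4480/5) = 4.5044%
VaR = −(μ − z·σ) = −(-1.4200 − 1.645 × 4.5044) = −(-8.8297) = 8.8297%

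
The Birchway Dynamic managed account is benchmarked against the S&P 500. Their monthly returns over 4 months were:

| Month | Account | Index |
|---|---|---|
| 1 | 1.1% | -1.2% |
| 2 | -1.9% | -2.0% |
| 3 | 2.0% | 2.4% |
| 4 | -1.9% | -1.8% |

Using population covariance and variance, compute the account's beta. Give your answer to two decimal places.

r̄p = -0.1750%,  r̄m = -0.6500%
Cov = Σ(rp − r̄p)(rm − r̄m) / 4 = 2.5613
Var(rm) = Σ(rm − r̄m)² / 4 = 3.1875
β = Cov / Var = 2.5613 / 3.1875 = 0.8035

0.80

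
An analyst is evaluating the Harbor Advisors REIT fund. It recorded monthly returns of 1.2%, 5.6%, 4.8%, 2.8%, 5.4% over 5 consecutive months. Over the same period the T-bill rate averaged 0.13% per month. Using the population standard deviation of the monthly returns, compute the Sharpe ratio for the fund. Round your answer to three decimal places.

2.254

μ = (1.2 + 5.6 + 4.8 + 2.8 + 5.4) / 5 = 3.9600%
Population std dev = √[14.4320 / 5] = 1.6989%
Sharpe = (μ − rf) / σ = (3.9600 − 0.13) / 1.6989 = 3.8300 / 1.6989 = 2.2544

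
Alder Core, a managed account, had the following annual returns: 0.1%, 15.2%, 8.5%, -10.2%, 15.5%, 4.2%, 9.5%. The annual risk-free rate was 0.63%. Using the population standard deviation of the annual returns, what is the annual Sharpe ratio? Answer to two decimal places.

r̄ = (0.1 + 15.2 + 8.5 − 10.2 + 15.5 + 4.2 + 9.5) / 7 = 42.80 / 7 = 6.1143%
Σ(r − r̄)² = (0.1 − 6.1143)² + (15.2 − 6.1143)² + (8.5 − 6.1143)² + … = 493.7886
population σ = √(493.7886 / 7) = √70.5412 = 8.3989%
Sharpe = (r̄ − rf) / σ = (6.1143 − 0.63) / 8.3989 = 5.4843 / 8.3989 = 0.6530

0.65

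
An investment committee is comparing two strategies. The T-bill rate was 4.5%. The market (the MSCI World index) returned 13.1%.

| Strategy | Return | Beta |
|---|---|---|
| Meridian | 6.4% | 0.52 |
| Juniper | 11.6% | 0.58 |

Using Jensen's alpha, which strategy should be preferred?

Meridian: α = 6.4% − [4.5% + 0.52 × (13.1% − 4.5%)] = -2.572
Juniper: α = 11.6% − [4.5% + 0.58 × (13.1% − 4.5%)] = 2.112
Highest: Juniper (2.112).

Juniper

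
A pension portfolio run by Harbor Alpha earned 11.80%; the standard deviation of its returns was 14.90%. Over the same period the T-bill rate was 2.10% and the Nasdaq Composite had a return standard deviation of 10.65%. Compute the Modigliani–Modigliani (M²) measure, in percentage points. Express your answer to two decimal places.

9.03

Sharpe = (Rp − Rf) / σp = (11.80% − 2.10%) / 14.90% = 0.6510
M² = Rf + Sharpe × σm = 2.10% + 0.6510 × 10.65% = 9.0332%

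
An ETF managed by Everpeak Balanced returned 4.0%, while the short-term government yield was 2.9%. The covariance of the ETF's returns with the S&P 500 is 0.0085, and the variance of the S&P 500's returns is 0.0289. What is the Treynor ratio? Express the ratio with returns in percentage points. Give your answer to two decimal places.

β = Cov / Var = 0.0085 / 0.0289 = 0.2941
Treynor = (Rp − Rf) / β = (4.0% − 2.9%) / 0.2941 = 1.10 / 0.2941 = 3.7402

3.74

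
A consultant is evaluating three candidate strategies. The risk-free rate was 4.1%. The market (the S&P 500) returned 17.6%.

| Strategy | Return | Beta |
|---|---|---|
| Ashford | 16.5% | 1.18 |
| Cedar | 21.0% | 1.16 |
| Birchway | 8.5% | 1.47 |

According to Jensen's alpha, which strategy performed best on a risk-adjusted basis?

Ashford: α = 16.5% − [4.1% + 1.18 × (17.6% − 4.1%)] = -3.530
Cedar: α = 21.0% − [4.1% + 1.16 × (17.6% − 4.1%)] = 1.240
Birchway: α = 8.5% − [4.1% + 1.47 × (17.6% − 4.1%)] = -15.445
Highest: Cedar (1.240).

Cedar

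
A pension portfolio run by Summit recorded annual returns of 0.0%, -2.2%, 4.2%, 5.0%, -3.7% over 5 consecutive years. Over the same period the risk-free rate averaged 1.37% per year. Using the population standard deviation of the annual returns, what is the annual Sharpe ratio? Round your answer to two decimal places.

r̄ = (0 − 2.2 + 4.2 + 5 − 3.7) / 5 = 3.30 / 5 = 0.6600%
Σ(r − r̄)² = (0 − 0.6600)² + (-2.2 − 0.6600)² + (4.2 − 0.6600)² + … = 58.9920
population σ = √(58.9920 / 5) = √11.7984 = 3.4349%
Sharpe = (r̄ − rf) / σ = (0.6600 − 1.37) / 3.4349 = -0.7100 / 3.4349 = -0.2067

-0.21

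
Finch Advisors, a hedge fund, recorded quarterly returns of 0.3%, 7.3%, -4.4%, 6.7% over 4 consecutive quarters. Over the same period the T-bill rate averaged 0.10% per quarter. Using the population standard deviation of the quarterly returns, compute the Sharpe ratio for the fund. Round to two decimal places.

r̄ = (0.3 + 7.3 − 4.4 + 6.7) / 4 = 9.90 / 4 = 2.4750%
Population std dev = √[93.1275 / 4] = 4.8251%
Sharpe = (r̄ − rf) / σ = (2.4750 − 0.1) / 4.8251 = 2.3750 / 4.8251 = 0.4922

0.49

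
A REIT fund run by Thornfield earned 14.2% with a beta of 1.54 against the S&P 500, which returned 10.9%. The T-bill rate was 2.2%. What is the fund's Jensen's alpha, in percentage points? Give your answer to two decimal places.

-1.40

CAPM expected return = Rf + β(Rm − Rf) = 2.2% + 1.54 × (10.9% − 2.2%) = 2.2 + 1.54 × 8.70 = 15.5980%
Jensen's α = Rp − E[R] = 14.2% − 15.5980% = -1.3980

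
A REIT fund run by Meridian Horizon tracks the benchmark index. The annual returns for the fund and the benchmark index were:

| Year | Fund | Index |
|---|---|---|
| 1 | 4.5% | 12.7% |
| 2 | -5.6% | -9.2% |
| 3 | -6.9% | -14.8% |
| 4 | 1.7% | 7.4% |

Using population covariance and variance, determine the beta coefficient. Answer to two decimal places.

0.42

r̄p = -1.5750%,  r̄m = -0.9750%
Cov = Σ(rp − r̄p)(rm − r̄m) / 4 = 54.3069
Var(rm) = Σ(rm − r̄m)² / 4 = 128.9819
β = Cov / Var = 54.3069 / 128.9819 = 0.4210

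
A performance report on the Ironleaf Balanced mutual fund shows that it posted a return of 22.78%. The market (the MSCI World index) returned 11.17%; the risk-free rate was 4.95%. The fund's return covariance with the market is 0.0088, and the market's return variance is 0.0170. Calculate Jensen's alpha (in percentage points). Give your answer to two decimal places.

β = Cov / Var = 0.0088 / 0.0170 = 0.5176
E[R] = Rf + β(Rm − Rf) = 4.95% + 0.5176 × (11.17% − 4.95%) = 8.1695%
α = Rp − E[R] = 22.78% − 8.1695% = 14.6105

14.61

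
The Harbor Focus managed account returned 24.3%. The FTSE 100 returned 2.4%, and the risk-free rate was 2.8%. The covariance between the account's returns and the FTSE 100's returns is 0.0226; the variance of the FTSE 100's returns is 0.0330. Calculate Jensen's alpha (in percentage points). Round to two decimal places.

21.77

β = Cov / Var = 0.0226 / 0.0330 = 0.6848
E[R] = Rf + β(Rm − Rf) = 2.8% + 0.6848 × (2.4% − 2.8%) = 2.5261%
α = Rp − E[R] = 24.3% − 2.5261% = 21.7739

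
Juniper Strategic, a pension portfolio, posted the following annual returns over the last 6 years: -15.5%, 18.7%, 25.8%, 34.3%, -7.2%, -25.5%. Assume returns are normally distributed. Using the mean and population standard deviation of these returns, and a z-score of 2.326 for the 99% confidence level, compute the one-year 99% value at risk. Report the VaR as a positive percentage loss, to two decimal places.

r̄ = (-15.5 + 18.7 + 25.8 + 34.3 − 7.2 − 25.5) / 6 = 30.60 / 6 = 5.1000%
Σ(r − r̄)² = 2978.1000; population σ = √(2978.1000/6) = 22.2789%
VaR = −(r̄ − z·σ) = −(5.1000 − 2.326 × 22.2789) = −(-46.7207) = 46.7207%

46.72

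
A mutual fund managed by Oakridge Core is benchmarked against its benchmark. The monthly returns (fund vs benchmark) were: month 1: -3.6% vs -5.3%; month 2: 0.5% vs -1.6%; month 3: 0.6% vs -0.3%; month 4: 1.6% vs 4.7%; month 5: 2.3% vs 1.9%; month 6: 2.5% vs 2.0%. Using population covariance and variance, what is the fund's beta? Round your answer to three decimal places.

r̄p = 0.6500%,  r̄m = 0.2333%
Cov = Σ(rp − r̄p)(rm − r̄m) / 6 = 5.6800
Var(rm) = Σ(rm − r̄m)² / 6 = 10.0189
β = Cov / Var = 5.6800 / 10.0189 = 0.5669

0.567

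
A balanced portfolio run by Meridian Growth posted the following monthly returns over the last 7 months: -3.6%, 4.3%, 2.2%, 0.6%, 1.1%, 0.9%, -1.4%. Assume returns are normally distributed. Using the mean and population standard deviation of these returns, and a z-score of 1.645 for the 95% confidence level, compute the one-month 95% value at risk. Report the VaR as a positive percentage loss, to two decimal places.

3.26

μ = (-3.6 + 4.3 + 2.2 + 0.6 + 1.1 + 0.9 − 1.4) / 7 = 4.10 / 7 = 0.5857%
Population std dev = √[38.2286 / 7] = 2.3369%
VaR = −(μ − z·σ) = −(0.5857 − 1.645 × 2.3369) = −(-3.2585) = 3.2585%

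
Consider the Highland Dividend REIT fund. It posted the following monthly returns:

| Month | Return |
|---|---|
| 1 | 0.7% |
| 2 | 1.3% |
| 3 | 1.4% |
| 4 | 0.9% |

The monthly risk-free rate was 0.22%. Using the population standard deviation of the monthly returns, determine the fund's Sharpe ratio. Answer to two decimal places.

r̄ = (0.7 + 1.3 + 1.4 + 0.9) / 4 = 1.0750%
Population std dev = √[0.3275 / 4] = 0.2861%
Sharpe = (r̄ − rf) / σ = (1.0750 − 0.22) / 0.2861 = 0.8550 / 0.2861 = 2.9885

2.99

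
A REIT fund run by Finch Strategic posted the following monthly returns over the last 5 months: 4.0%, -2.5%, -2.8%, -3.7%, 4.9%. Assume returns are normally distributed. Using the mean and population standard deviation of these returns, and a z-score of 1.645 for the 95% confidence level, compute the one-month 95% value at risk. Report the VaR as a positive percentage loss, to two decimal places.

6.08

Mean return r̄ = -0.10 / 5 = -0.0200%
Σ(r − r̄)² = (4 − (-0.0200))² + (-2.5 − (-0.0200))² + … = 67.7880
σ = √[67.7880 / 5] = 3.6821%
VaR = −(r̄ − z·σ) = −(-0.0200 − 1.645 × 3.6821) = −(-6.0771) = 6.0771%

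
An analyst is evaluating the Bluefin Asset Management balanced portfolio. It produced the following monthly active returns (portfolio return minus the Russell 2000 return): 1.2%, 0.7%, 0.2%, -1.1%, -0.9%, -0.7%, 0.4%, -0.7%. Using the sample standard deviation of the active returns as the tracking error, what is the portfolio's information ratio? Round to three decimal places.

-0.133

r̄ = (1.2 + 0.7 + 0.2 − 1.1 − 0.9 − 0.7 + 0.4 − 0.7) / 8 = -0.90 / 8 = -0.1125%
Σ(r − r̄)² = (1.2 − (-0.1125))² + (0.7 − (-0.1125))² + (0.2 − (-0.1125))² + … = 5.0288
σ = √[5.0288 / 7] = 0.8476%
IR = r̄ / tracking error = -0.1125 / 0.8476 = -0.1327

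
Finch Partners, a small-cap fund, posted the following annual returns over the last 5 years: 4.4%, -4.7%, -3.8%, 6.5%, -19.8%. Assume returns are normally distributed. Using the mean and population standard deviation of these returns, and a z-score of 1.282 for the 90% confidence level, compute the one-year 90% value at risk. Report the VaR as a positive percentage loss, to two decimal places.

15.36

μ = (4.4 − 4.7 − 3.8 + 6.5 − 19.8) / 5 = -3.4800%
Σ(r − μ)² = 429.6280; population σ = √(429.6280/5) = 9.2696%
VaR = −(μ − z·σ) = −(-3.4800 − 1.282 × 9.2696) = −(-15.3636) = 15.3636%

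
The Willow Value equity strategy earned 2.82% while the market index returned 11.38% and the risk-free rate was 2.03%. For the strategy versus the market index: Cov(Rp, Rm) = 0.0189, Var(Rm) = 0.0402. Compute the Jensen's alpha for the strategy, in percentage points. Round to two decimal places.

β = Cov / Var = 0.0189 / 0.0402 = 0.4701
E[R] = Rf + β(Rm − Rf) = 2.03% + 0.4701 × (11.38% − 2.03%) = 6.4254%
α = Rp − E[R] = 2.82% − 6.4254% = -3.6054

-3.61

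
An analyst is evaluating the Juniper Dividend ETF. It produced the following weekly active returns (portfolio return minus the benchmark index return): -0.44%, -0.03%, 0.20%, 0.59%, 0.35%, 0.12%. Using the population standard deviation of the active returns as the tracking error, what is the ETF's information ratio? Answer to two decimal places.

μ = (-0.44 − 0.03 + 0.2 + 0.59 + 0.35 + 0.12) / 6 = 0.1317%
Σ(r − μ)² = (-0.44 − 0.1317)² + (-0.03 − 0.1317)² + … = 0.6155
population σ = √(0.6155 / 6) = √0.1026 = 0.3203%
IR = μ / tracking error = 0.1317 / 0.3203 = 0.4112

0.41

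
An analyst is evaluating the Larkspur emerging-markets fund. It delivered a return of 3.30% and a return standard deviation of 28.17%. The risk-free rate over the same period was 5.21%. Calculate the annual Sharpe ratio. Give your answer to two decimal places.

-0.07

Sharpe = (Rp − Rf) / σp = (3.30% − 5.21%) / 28.17% = -1.91% / 28.17% = -0.0678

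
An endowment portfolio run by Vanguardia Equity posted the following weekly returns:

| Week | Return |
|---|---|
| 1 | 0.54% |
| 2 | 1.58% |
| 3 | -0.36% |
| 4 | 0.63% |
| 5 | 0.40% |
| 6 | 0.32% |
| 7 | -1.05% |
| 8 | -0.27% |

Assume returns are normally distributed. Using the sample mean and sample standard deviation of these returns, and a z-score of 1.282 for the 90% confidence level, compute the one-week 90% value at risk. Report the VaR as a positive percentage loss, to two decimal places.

0.79

μ = (0.54 + 1.58 − 0.36 + 0.63 + 0.4 + 0.32 − 1.05 − 0.27) / 8 = 1.790 / 8 = 0.2238%
Σ(r − μ)² = (0.54 − 0.2238)² + (1.58 − 0.2238)² + … = 4.3518
σ = √[4.3518 / 7] = 0.7885%
VaR = −(μ − z·σ) = −(0.2238 − 1.282 × 0.7885) = −(-0.7871) = 0.7871%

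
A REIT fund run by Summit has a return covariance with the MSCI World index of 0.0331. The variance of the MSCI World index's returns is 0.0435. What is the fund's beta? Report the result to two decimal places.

β = Cov(Rp, Rm) / Var(Rm) = 0.0331 / 0.0435 = 0.7609

0.76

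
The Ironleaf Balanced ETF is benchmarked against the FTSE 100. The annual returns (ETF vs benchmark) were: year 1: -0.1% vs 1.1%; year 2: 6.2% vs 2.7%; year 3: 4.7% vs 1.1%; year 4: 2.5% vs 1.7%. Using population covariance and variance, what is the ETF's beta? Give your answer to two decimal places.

2.40

r̄p = 3.3250%,  r̄m = 1.6500%
Cov = Σ(rp − r̄p)(rm − r̄m) / 4 = 1.0263
Var(rm) = Σ(rm − r̄m)² / 4 = 0.4275
β = Cov / Var = 1.0263 / 0.4275 = 2.4007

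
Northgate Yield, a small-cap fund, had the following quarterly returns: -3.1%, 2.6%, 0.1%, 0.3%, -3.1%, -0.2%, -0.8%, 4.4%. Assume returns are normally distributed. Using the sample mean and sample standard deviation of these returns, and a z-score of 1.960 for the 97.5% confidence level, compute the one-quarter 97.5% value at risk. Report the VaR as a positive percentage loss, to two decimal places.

Mean return r̄ = 0.20 / 8 = 0.0250%
Σ(r − r̄)² = (-3.1 − 0.0250)² + (2.6 − 0.0250)² + (0.1 − 0.0250)² + … = 46.1150
σ = √[46.1150 / 7] = 2.5667%
VaR = −(r̄ − z·σ) = −(0.0250 − 1.960 × 2.5667) = −(-5.0057) = 5.0057%

5.01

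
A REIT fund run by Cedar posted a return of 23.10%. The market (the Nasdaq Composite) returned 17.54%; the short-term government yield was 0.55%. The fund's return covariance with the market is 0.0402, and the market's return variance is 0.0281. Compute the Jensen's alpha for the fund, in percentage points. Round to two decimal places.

β = Cov / Var = 0.0402 / 0.0281 = 1.4306
E[R] = Rf + β(Rm − Rf) = 0.55% + 1.4306 × (17.54% − 0.55%) = 24.8559%
α = Rp − E[R] = 23.10% − 24.8559% = -1.7559

-1.76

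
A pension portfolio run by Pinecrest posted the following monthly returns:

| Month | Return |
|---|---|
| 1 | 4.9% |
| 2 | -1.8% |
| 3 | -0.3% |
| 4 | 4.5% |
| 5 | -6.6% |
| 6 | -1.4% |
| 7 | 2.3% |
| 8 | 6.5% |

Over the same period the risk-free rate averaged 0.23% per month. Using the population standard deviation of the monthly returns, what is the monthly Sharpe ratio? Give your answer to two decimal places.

0.19

μ = (4.9 − 1.8 − 0.3 + 4.5 − 6.6 − 1.4 + 2.3 + 6.5) / 8 = 8.10 / 8 = 1.0125%
Σ(r − μ)² = (4.9 − 1.0125)² + (-1.8 − 1.0125)² + (-0.3 − 1.0125)² + … = 132.4488
population σ = √(132.4488 / 8) = √16.5561 = 4.0689%
Sharpe = (μ − rf) / σ = (1.0125 − 0.23) / 4.0689 = 0.7825 / 4.0689 = 0.1923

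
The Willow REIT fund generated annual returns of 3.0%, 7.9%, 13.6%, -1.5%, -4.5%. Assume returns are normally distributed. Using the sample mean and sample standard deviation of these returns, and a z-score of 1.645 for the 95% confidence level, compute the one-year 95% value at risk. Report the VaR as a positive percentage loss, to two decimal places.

r̄ = (3 + 7.9 + 13.6 − 1.5 − 4.5) / 5 = 18.50 / 5 = 3.7000%
Σ(r − r̄)² = (3 − 3.7000)² + (7.9 − 3.7000)² + … = 210.4200
σ = √[210.4200 / 4] = 7.2529%
VaR = −(r̄ − z·σ) = −(3.7000 − 1.645 × 7.2529) = −(-8.2310) = 8.2310%

8.23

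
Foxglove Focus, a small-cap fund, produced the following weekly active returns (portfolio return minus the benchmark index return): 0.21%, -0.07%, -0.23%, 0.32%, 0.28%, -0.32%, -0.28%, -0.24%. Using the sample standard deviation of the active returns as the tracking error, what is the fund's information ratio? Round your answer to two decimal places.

-0.15

Mean return μ = -0.330 / 8 = -0.0413%
Σ(r − μ)² = 0.5075; sample σ = √(0.5075/7) = 0.2693%
IR = μ / tracking error = -0.0413 / 0.2693 = -0.1534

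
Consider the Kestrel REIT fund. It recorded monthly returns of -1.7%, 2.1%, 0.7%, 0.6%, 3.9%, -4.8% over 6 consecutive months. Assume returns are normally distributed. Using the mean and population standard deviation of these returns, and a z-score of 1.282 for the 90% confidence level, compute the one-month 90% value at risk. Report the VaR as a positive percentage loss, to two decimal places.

3.43

μ = (-1.7 + 2.1 + 0.7 + 0.6 + 3.9 − 4.8) / 6 = 0.1333%
Σ(r − μ)² = (-1.7 − 0.1333)² + (2.1 − 0.1333)² + (0.7 − 0.1333)² + … = 46.2933
population σ = √(46.2933 / 6) = √7.7156 = 2.7777%
VaR = −(μ − z·σ) = −(0.1333 − 1.282 × 2.7777) = −(-3.4277) = 3.4277%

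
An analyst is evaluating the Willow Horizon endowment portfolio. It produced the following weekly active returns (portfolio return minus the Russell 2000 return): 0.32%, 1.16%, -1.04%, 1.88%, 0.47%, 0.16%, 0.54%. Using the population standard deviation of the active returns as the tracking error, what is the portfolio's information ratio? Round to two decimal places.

0.60

Mean return r̄ = 3.490 / 7 = 0.4986%
Population σ = √[Σ(r − r̄)² / 7] = √[4.8621 / 7] = √0.6946 = 0.8334%
IR = r̄ / tracking error = 0.4986 / 0.8334 = 0.5983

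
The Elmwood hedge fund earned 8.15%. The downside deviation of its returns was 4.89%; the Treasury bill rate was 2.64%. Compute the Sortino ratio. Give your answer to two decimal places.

1.13

Sortino = (Rp − Rf) / σd = (8.15% − 2.64%) / 4.89% = 5.51% / 4.89% = 1.1268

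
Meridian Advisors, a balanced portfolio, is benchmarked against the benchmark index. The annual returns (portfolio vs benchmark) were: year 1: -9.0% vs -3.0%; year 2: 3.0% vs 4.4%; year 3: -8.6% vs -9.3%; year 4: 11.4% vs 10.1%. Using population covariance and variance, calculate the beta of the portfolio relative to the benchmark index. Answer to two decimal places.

r̄p = -0.8000%,  r̄m = 0.5500%
Cov = Σ(rp − r̄p)(rm − r̄m) / 4 = 59.2700
Var(rm) = Σ(rm − r̄m)² / 4 = 53.9125
β = Cov / Var = 59.2700 / 53.9125 = 1.0994

1.10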